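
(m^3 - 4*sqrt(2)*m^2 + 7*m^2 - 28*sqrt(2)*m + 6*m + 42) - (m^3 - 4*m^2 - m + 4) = -4*sqrt(2)*m^2 + 11*m^2 - 28*sqrt(2)*m + 7*m + 38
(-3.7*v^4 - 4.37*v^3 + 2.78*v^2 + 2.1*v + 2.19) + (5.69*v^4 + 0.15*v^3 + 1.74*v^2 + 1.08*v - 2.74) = 1.99*v^4 - 4.22*v^3 + 4.52*v^2 + 3.18*v - 0.55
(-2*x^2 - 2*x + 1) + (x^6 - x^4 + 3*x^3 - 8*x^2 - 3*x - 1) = x^6 - x^4 + 3*x^3 - 10*x^2 - 5*x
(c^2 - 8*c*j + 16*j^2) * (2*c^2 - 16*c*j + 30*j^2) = 2*c^4 - 32*c^3*j + 190*c^2*j^2 - 496*c*j^3 + 480*j^4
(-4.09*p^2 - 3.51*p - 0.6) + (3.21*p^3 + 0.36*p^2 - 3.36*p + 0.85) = 3.21*p^3 - 3.73*p^2 - 6.87*p + 0.25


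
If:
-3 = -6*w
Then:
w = 1/2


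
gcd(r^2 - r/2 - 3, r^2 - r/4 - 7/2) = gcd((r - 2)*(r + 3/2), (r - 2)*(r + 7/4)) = r - 2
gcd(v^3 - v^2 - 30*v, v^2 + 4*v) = v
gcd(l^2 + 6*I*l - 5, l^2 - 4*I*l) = 1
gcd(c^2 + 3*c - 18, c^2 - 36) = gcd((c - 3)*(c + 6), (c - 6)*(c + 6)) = c + 6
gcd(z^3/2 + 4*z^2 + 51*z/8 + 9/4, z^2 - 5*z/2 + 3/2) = 1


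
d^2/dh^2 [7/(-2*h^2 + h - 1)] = 14*(4*h^2 - 2*h - (4*h - 1)^2 + 2)/(2*h^2 - h + 1)^3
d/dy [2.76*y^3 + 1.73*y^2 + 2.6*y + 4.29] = 8.28*y^2 + 3.46*y + 2.6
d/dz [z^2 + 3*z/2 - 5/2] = 2*z + 3/2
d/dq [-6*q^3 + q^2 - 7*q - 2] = -18*q^2 + 2*q - 7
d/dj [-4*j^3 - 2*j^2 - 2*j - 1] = -12*j^2 - 4*j - 2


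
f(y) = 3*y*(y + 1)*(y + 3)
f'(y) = 3*y*(y + 1) + 3*y*(y + 3) + 3*(y + 1)*(y + 3) = 9*y^2 + 24*y + 9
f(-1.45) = 3.03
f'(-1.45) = -6.88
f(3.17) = 244.68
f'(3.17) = 175.52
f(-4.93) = -112.18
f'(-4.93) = 109.42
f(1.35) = 41.40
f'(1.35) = 57.80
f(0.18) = 2.03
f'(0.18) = 13.61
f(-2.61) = 4.92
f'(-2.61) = 7.67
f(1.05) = 26.15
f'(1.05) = 44.12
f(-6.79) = -447.00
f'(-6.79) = 260.98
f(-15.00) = -7560.00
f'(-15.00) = 1674.00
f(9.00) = 3240.00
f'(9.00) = 954.00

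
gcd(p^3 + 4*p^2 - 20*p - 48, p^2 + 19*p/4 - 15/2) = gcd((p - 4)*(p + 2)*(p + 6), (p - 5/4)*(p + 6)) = p + 6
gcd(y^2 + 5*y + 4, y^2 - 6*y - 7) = y + 1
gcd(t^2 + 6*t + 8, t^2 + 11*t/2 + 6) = t + 4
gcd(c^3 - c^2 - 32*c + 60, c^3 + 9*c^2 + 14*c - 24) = c + 6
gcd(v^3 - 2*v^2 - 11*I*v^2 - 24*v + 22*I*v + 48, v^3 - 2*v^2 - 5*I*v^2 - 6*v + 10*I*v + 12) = v^2 + v*(-2 - 3*I) + 6*I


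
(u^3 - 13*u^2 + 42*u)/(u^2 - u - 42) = u*(u - 6)/(u + 6)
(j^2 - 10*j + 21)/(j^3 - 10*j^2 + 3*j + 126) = (j - 3)/(j^2 - 3*j - 18)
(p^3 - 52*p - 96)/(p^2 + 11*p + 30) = (p^2 - 6*p - 16)/(p + 5)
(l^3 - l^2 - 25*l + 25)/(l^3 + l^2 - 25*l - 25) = (l - 1)/(l + 1)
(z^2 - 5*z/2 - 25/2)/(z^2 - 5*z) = (z + 5/2)/z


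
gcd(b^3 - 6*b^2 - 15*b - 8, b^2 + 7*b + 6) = b + 1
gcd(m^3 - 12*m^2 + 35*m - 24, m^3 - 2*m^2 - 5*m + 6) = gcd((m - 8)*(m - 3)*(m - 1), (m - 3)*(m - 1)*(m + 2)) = m^2 - 4*m + 3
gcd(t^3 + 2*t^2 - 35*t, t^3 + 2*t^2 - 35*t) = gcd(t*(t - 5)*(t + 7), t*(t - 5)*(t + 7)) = t^3 + 2*t^2 - 35*t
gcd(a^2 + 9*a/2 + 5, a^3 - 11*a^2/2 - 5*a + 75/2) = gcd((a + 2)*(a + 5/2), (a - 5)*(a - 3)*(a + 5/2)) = a + 5/2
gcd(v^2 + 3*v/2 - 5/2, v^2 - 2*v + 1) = v - 1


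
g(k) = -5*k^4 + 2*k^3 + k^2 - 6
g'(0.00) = 0.00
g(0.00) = -6.00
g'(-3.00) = 588.00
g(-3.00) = -456.00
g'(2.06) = -145.25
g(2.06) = -74.31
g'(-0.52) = 3.39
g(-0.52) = -6.38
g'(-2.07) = 198.96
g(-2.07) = -111.26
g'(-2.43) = 317.55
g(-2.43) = -203.13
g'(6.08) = -4261.16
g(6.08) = -6352.10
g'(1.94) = -119.57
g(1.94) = -58.46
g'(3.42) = -723.02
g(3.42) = -598.33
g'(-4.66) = 2144.87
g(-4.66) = -2544.51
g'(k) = -20*k^3 + 6*k^2 + 2*k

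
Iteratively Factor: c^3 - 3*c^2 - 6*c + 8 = (c - 4)*(c^2 + c - 2) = (c - 4)*(c - 1)*(c + 2)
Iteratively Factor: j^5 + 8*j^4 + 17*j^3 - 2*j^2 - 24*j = (j - 1)*(j^4 + 9*j^3 + 26*j^2 + 24*j) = (j - 1)*(j + 3)*(j^3 + 6*j^2 + 8*j) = (j - 1)*(j + 3)*(j + 4)*(j^2 + 2*j) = (j - 1)*(j + 2)*(j + 3)*(j + 4)*(j)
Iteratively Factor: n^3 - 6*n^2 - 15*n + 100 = (n - 5)*(n^2 - n - 20) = (n - 5)^2*(n + 4)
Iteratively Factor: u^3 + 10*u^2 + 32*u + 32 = (u + 4)*(u^2 + 6*u + 8) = (u + 4)^2*(u + 2)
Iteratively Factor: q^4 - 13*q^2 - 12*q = (q + 1)*(q^3 - q^2 - 12*q) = q*(q + 1)*(q^2 - q - 12) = q*(q - 4)*(q + 1)*(q + 3)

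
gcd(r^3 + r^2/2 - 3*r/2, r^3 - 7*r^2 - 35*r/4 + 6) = r + 3/2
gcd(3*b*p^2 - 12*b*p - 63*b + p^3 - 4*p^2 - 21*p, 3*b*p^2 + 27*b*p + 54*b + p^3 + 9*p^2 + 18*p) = 3*b*p + 9*b + p^2 + 3*p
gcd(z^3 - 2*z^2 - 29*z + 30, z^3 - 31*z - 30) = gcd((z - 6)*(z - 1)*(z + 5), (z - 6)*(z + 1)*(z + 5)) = z^2 - z - 30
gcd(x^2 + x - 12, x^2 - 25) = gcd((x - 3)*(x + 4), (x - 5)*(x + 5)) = 1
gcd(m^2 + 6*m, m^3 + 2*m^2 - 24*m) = m^2 + 6*m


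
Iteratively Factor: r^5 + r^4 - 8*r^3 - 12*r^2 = (r - 3)*(r^4 + 4*r^3 + 4*r^2) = (r - 3)*(r + 2)*(r^3 + 2*r^2) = r*(r - 3)*(r + 2)*(r^2 + 2*r) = r*(r - 3)*(r + 2)^2*(r)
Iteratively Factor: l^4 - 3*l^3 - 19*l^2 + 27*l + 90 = (l - 3)*(l^3 - 19*l - 30) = (l - 5)*(l - 3)*(l^2 + 5*l + 6) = (l - 5)*(l - 3)*(l + 2)*(l + 3)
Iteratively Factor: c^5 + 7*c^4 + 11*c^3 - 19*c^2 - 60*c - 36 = (c + 3)*(c^4 + 4*c^3 - c^2 - 16*c - 12) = (c - 2)*(c + 3)*(c^3 + 6*c^2 + 11*c + 6) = (c - 2)*(c + 1)*(c + 3)*(c^2 + 5*c + 6) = (c - 2)*(c + 1)*(c + 2)*(c + 3)*(c + 3)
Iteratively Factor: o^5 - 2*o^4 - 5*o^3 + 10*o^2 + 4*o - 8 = (o - 2)*(o^4 - 5*o^2 + 4) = (o - 2)*(o + 2)*(o^3 - 2*o^2 - o + 2) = (o - 2)*(o - 1)*(o + 2)*(o^2 - o - 2) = (o - 2)^2*(o - 1)*(o + 2)*(o + 1)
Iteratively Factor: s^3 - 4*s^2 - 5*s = (s + 1)*(s^2 - 5*s) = (s - 5)*(s + 1)*(s)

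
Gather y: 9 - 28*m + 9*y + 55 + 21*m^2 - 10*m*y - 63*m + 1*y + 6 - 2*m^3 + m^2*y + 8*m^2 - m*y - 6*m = -2*m^3 + 29*m^2 - 97*m + y*(m^2 - 11*m + 10) + 70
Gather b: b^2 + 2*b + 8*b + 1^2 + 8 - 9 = b^2 + 10*b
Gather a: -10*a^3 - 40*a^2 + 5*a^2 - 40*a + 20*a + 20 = -10*a^3 - 35*a^2 - 20*a + 20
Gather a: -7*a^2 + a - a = -7*a^2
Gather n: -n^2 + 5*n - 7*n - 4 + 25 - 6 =-n^2 - 2*n + 15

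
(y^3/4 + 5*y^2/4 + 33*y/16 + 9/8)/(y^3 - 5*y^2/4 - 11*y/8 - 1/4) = (4*y^3 + 20*y^2 + 33*y + 18)/(2*(8*y^3 - 10*y^2 - 11*y - 2))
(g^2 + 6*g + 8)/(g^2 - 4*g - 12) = (g + 4)/(g - 6)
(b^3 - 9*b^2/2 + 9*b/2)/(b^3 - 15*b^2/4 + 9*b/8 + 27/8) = 4*b/(4*b + 3)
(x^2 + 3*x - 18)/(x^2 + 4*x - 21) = (x + 6)/(x + 7)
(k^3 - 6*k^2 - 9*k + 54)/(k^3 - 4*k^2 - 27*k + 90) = (k + 3)/(k + 5)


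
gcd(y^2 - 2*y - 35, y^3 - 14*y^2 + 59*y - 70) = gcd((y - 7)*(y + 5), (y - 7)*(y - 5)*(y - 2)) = y - 7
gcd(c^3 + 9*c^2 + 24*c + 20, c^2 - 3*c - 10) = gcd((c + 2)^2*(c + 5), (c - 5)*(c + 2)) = c + 2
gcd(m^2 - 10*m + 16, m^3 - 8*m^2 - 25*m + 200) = m - 8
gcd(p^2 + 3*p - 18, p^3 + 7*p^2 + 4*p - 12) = p + 6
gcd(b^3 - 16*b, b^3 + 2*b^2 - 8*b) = b^2 + 4*b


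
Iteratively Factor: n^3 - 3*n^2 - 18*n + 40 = (n + 4)*(n^2 - 7*n + 10) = (n - 2)*(n + 4)*(n - 5)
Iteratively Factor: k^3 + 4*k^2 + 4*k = (k)*(k^2 + 4*k + 4) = k*(k + 2)*(k + 2)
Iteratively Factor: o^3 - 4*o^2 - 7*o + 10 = (o - 5)*(o^2 + o - 2) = (o - 5)*(o - 1)*(o + 2)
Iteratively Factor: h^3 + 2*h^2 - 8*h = (h - 2)*(h^2 + 4*h) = (h - 2)*(h + 4)*(h)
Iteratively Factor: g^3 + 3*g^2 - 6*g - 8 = (g + 4)*(g^2 - g - 2) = (g - 2)*(g + 4)*(g + 1)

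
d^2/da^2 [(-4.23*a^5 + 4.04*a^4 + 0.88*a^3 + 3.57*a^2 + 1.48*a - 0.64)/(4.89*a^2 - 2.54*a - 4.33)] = (-606.889098*a^7 + 1033.835976*a^6 + 983.606958*a^5 - 1752.535284*a^4 - 667.149864*a^3 + 1328.735358*a^2 + 334.711752*a + 65.95209)/(116.930169*a^6 - 182.210202*a^5 - 215.973207*a^4 + 306.300124*a^3 + 191.240079*a^2 - 142.866618*a - 81.182737)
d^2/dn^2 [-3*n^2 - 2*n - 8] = -6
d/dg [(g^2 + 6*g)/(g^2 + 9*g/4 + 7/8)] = 16*(-15*g^2 + 7*g + 21)/(64*g^4 + 288*g^3 + 436*g^2 + 252*g + 49)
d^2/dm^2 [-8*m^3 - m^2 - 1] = -48*m - 2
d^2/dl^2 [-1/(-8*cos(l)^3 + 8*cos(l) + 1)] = 8*(-72*sin(l)^6 + 104*sin(l)^4 - 48*sin(l)^2 - cos(l)/4 + 9*cos(3*l)/4)/(8*sin(l)^2*cos(l) + 1)^3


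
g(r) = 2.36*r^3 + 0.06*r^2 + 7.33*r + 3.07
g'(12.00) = 1028.29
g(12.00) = 4177.75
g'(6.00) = 262.93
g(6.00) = 558.97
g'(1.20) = 17.67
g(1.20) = 16.03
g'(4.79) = 170.35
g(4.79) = 298.93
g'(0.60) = 9.95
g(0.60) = 8.00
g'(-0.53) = 9.26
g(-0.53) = -1.15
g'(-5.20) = 198.15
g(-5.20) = -365.26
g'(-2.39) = 47.48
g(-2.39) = -46.32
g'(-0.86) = 12.46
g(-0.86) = -4.69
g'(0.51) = 9.23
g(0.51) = 7.14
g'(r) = 7.08*r^2 + 0.12*r + 7.33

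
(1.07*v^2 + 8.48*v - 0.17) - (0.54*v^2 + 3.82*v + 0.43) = 0.53*v^2 + 4.66*v - 0.6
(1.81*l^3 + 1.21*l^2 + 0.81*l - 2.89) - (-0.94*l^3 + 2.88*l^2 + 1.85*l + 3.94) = 2.75*l^3 - 1.67*l^2 - 1.04*l - 6.83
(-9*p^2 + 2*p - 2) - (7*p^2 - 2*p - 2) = -16*p^2 + 4*p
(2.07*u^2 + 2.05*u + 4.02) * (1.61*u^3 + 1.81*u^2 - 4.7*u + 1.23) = 3.3327*u^5 + 7.0472*u^4 + 0.453700000000001*u^3 + 0.187299999999999*u^2 - 16.3725*u + 4.9446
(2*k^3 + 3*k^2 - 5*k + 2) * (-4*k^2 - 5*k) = -8*k^5 - 22*k^4 + 5*k^3 + 17*k^2 - 10*k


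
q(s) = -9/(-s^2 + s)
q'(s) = -9*(2*s - 1)/(-s^2 + s)^2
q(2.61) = 2.14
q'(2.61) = -2.15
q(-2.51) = 1.02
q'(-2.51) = 0.70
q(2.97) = 1.54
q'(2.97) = -1.30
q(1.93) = 5.01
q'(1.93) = -7.99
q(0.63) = -38.61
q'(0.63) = -43.07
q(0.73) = -45.66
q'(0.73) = -106.57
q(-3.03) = 0.74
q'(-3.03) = 0.43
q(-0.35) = 19.05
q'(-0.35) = 68.53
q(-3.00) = 0.75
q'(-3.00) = 0.44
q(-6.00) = 0.21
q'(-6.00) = 0.07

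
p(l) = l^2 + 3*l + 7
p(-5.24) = 18.74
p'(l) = 2*l + 3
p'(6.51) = 16.02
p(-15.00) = 187.00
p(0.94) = 10.70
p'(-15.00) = -27.00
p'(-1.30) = 0.40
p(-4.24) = 12.26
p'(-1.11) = 0.78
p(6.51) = 68.91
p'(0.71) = 4.42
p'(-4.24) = -5.48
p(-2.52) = 5.79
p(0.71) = 9.63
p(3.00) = 25.00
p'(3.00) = 9.00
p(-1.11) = 4.90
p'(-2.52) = -2.04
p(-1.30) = 4.79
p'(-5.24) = -7.48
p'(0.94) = 4.88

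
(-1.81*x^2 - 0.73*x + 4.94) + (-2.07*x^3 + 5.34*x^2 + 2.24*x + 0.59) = -2.07*x^3 + 3.53*x^2 + 1.51*x + 5.53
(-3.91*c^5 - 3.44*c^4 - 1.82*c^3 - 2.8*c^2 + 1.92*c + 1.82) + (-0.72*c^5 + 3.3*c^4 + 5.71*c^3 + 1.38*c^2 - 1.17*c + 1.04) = -4.63*c^5 - 0.14*c^4 + 3.89*c^3 - 1.42*c^2 + 0.75*c + 2.86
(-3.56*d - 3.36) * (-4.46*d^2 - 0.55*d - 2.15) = 15.8776*d^3 + 16.9436*d^2 + 9.502*d + 7.224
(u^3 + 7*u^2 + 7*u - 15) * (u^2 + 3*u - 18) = u^5 + 10*u^4 + 10*u^3 - 120*u^2 - 171*u + 270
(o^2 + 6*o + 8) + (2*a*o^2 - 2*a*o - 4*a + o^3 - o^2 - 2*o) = 2*a*o^2 - 2*a*o - 4*a + o^3 + 4*o + 8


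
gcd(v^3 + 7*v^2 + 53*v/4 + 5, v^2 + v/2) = v + 1/2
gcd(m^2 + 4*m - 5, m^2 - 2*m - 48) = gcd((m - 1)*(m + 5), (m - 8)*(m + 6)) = 1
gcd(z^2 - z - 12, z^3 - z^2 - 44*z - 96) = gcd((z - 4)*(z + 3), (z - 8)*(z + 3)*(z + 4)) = z + 3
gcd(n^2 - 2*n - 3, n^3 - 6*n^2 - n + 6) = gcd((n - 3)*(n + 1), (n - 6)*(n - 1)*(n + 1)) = n + 1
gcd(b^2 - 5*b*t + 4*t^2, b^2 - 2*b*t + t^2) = -b + t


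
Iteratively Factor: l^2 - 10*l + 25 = (l - 5)*(l - 5)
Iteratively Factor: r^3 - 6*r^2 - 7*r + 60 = (r + 3)*(r^2 - 9*r + 20) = (r - 5)*(r + 3)*(r - 4)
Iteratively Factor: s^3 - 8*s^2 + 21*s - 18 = (s - 2)*(s^2 - 6*s + 9) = (s - 3)*(s - 2)*(s - 3)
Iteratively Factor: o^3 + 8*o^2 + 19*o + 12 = (o + 1)*(o^2 + 7*o + 12) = (o + 1)*(o + 4)*(o + 3)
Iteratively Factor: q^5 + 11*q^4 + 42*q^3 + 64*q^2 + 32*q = (q + 4)*(q^4 + 7*q^3 + 14*q^2 + 8*q) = (q + 1)*(q + 4)*(q^3 + 6*q^2 + 8*q) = q*(q + 1)*(q + 4)*(q^2 + 6*q + 8) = q*(q + 1)*(q + 4)^2*(q + 2)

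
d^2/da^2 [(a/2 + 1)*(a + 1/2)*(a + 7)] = 3*a + 19/2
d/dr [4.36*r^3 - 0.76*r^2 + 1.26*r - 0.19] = 13.08*r^2 - 1.52*r + 1.26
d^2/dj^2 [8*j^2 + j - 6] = 16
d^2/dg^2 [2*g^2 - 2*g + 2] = 4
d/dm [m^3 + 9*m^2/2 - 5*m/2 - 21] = 3*m^2 + 9*m - 5/2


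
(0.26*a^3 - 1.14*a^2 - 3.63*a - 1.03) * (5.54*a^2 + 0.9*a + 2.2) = 1.4404*a^5 - 6.0816*a^4 - 20.5642*a^3 - 11.4812*a^2 - 8.913*a - 2.266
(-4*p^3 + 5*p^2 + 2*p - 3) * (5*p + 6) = -20*p^4 + p^3 + 40*p^2 - 3*p - 18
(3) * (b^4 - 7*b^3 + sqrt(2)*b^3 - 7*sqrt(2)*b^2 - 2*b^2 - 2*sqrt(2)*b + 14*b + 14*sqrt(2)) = 3*b^4 - 21*b^3 + 3*sqrt(2)*b^3 - 21*sqrt(2)*b^2 - 6*b^2 - 6*sqrt(2)*b + 42*b + 42*sqrt(2)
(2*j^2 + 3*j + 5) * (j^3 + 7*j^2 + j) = 2*j^5 + 17*j^4 + 28*j^3 + 38*j^2 + 5*j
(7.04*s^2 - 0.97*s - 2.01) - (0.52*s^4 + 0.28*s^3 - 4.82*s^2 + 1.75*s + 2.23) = -0.52*s^4 - 0.28*s^3 + 11.86*s^2 - 2.72*s - 4.24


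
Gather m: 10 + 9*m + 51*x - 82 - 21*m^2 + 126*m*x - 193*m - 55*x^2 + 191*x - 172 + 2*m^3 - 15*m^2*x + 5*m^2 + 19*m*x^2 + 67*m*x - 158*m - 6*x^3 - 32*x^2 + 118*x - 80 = 2*m^3 + m^2*(-15*x - 16) + m*(19*x^2 + 193*x - 342) - 6*x^3 - 87*x^2 + 360*x - 324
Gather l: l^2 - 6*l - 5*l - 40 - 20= l^2 - 11*l - 60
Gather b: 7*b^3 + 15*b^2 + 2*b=7*b^3 + 15*b^2 + 2*b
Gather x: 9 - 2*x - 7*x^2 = -7*x^2 - 2*x + 9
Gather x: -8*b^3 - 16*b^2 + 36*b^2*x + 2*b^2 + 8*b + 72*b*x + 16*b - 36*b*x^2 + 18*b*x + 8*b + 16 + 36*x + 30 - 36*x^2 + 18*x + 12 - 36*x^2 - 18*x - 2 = -8*b^3 - 14*b^2 + 32*b + x^2*(-36*b - 72) + x*(36*b^2 + 90*b + 36) + 56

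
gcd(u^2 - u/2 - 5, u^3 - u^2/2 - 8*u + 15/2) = u - 5/2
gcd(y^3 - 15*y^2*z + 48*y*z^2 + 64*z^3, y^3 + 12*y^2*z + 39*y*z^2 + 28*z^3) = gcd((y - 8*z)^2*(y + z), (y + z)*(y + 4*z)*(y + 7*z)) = y + z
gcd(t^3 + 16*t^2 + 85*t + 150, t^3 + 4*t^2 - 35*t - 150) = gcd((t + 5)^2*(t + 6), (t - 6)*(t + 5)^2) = t^2 + 10*t + 25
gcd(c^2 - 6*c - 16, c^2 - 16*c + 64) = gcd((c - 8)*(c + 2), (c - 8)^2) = c - 8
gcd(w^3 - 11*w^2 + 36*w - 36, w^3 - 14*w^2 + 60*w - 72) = w^2 - 8*w + 12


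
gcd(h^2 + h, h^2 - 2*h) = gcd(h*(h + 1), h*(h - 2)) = h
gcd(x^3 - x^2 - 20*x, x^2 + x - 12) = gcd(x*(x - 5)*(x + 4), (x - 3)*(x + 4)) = x + 4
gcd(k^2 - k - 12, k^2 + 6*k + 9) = k + 3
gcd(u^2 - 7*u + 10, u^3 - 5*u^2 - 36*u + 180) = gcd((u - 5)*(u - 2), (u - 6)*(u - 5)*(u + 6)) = u - 5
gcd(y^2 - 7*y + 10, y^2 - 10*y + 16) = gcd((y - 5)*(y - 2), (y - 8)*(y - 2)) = y - 2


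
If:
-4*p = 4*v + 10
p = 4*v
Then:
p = -2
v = -1/2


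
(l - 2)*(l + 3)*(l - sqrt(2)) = l^3 - sqrt(2)*l^2 + l^2 - 6*l - sqrt(2)*l + 6*sqrt(2)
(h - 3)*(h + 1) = h^2 - 2*h - 3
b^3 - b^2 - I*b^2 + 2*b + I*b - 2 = (b - 1)*(b - 2*I)*(b + I)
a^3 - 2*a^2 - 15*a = a*(a - 5)*(a + 3)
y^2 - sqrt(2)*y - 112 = (y - 8*sqrt(2))*(y + 7*sqrt(2))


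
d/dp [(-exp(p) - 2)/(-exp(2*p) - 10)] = (-2*(exp(p) + 2)*exp(p) + exp(2*p) + 10)*exp(p)/(exp(2*p) + 10)^2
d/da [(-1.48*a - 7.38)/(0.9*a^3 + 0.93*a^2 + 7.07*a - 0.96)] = (2.664*a^3 + 21.3024*a^2 + 13.7268*a + 53.5974)/(0.81*a^6 + 1.674*a^5 + 13.5909*a^4 + 11.4222*a^3 + 48.1993*a^2 - 13.5744*a + 0.9216)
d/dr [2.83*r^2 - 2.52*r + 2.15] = 5.66*r - 2.52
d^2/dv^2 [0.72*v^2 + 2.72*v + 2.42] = 1.44000000000000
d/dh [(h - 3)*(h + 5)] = 2*h + 2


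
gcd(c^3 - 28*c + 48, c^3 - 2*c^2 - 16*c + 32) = c^2 - 6*c + 8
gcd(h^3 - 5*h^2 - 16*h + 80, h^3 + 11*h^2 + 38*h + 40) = h + 4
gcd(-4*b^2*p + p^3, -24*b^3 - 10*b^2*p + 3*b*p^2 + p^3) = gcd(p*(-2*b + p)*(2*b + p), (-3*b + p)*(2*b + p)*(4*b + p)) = 2*b + p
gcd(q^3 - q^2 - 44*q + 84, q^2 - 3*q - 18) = q - 6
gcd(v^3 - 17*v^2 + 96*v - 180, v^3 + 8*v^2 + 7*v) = 1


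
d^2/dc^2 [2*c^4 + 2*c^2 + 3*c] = 24*c^2 + 4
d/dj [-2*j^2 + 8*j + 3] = 8 - 4*j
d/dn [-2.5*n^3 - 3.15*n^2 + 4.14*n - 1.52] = -7.5*n^2 - 6.3*n + 4.14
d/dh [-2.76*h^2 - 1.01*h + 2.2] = -5.52*h - 1.01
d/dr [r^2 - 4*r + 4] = 2*r - 4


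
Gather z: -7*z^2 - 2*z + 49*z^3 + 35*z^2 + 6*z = 49*z^3 + 28*z^2 + 4*z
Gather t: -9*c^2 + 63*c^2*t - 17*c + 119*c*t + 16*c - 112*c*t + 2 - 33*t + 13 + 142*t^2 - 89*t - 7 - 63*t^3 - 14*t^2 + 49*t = -9*c^2 - c - 63*t^3 + 128*t^2 + t*(63*c^2 + 7*c - 73) + 8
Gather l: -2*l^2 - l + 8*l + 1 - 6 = -2*l^2 + 7*l - 5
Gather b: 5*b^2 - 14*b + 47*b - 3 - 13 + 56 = 5*b^2 + 33*b + 40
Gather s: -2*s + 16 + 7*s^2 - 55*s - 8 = 7*s^2 - 57*s + 8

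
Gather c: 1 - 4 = -3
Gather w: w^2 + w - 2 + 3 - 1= w^2 + w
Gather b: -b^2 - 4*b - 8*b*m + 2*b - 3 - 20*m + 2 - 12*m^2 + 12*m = -b^2 + b*(-8*m - 2) - 12*m^2 - 8*m - 1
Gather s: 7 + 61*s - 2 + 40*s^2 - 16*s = 40*s^2 + 45*s + 5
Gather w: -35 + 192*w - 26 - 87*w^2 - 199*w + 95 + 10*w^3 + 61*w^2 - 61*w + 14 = 10*w^3 - 26*w^2 - 68*w + 48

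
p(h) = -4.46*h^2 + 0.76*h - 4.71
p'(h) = 0.76 - 8.92*h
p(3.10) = -45.21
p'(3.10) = -26.89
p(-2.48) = -34.03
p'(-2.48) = 22.88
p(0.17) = -4.71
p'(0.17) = -0.76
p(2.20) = -24.62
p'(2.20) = -18.86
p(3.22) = -48.51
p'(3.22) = -27.96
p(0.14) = -4.69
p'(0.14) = -0.49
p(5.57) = -138.85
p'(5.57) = -48.92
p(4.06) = -75.14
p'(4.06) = -35.46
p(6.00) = -160.71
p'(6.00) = -52.76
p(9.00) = -359.13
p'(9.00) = -79.52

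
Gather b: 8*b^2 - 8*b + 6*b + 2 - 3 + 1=8*b^2 - 2*b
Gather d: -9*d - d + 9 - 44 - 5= -10*d - 40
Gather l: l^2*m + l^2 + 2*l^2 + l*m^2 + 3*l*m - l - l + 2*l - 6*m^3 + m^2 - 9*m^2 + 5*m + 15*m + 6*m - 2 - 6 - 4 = l^2*(m + 3) + l*(m^2 + 3*m) - 6*m^3 - 8*m^2 + 26*m - 12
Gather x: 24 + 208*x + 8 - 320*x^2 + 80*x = -320*x^2 + 288*x + 32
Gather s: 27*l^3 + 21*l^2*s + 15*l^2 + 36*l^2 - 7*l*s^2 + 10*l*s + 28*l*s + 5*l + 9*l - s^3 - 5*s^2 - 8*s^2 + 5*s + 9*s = 27*l^3 + 51*l^2 + 14*l - s^3 + s^2*(-7*l - 13) + s*(21*l^2 + 38*l + 14)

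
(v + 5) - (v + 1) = 4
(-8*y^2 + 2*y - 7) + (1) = -8*y^2 + 2*y - 6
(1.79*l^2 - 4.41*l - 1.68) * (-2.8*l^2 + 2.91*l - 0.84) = -5.012*l^4 + 17.5569*l^3 - 9.6327*l^2 - 1.1844*l + 1.4112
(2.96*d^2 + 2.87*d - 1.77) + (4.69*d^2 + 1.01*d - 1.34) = 7.65*d^2 + 3.88*d - 3.11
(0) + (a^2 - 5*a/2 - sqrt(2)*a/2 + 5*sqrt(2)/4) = a^2 - 5*a/2 - sqrt(2)*a/2 + 5*sqrt(2)/4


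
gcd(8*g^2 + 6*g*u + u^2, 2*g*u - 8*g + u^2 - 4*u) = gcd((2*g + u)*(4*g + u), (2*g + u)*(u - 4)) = 2*g + u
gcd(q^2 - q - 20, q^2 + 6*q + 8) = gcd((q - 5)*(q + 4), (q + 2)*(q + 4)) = q + 4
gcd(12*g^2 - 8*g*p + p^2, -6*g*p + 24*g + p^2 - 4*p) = -6*g + p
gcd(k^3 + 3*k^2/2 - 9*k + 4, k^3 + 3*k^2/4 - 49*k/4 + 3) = k + 4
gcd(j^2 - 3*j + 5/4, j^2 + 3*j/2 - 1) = j - 1/2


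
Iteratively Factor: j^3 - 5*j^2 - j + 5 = (j - 1)*(j^2 - 4*j - 5) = (j - 1)*(j + 1)*(j - 5)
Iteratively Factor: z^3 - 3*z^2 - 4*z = (z - 4)*(z^2 + z) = z*(z - 4)*(z + 1)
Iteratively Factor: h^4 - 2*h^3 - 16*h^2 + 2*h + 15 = (h + 1)*(h^3 - 3*h^2 - 13*h + 15) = (h - 5)*(h + 1)*(h^2 + 2*h - 3) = (h - 5)*(h - 1)*(h + 1)*(h + 3)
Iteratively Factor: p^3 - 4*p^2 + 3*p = (p - 3)*(p^2 - p) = (p - 3)*(p - 1)*(p)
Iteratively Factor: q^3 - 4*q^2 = (q)*(q^2 - 4*q) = q^2*(q - 4)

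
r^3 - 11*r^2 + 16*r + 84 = (r - 7)*(r - 6)*(r + 2)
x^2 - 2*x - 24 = (x - 6)*(x + 4)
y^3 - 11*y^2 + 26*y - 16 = (y - 8)*(y - 2)*(y - 1)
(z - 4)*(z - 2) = z^2 - 6*z + 8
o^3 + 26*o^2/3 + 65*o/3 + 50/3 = (o + 5/3)*(o + 2)*(o + 5)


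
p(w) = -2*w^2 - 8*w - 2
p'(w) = -4*w - 8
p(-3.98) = -1.84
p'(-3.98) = 7.92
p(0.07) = -2.57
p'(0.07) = -8.28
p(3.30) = -50.18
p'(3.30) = -21.20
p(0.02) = -2.16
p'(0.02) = -8.08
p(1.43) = -17.53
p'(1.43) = -13.72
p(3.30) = -50.18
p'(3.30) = -21.20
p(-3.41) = 2.02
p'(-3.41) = 5.64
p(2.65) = -37.24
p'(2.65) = -18.60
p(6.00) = -122.00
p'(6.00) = -32.00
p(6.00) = -122.00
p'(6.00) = -32.00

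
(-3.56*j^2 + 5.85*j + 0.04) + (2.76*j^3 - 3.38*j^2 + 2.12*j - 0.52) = 2.76*j^3 - 6.94*j^2 + 7.97*j - 0.48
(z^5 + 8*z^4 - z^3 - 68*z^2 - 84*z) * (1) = z^5 + 8*z^4 - z^3 - 68*z^2 - 84*z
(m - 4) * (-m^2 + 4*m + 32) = -m^3 + 8*m^2 + 16*m - 128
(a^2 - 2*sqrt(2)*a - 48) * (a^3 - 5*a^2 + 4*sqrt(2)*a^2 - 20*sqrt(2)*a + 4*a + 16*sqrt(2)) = a^5 - 5*a^4 + 2*sqrt(2)*a^4 - 60*a^3 - 10*sqrt(2)*a^3 - 184*sqrt(2)*a^2 + 320*a^2 - 256*a + 960*sqrt(2)*a - 768*sqrt(2)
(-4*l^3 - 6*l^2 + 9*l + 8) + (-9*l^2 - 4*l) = -4*l^3 - 15*l^2 + 5*l + 8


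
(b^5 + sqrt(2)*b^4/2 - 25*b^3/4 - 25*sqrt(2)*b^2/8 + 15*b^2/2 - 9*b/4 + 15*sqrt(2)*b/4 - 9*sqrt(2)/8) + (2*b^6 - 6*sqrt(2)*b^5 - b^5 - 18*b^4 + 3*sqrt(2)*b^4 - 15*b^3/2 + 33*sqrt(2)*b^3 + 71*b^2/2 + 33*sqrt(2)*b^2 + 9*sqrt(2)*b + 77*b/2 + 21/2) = 2*b^6 - 6*sqrt(2)*b^5 - 18*b^4 + 7*sqrt(2)*b^4/2 - 55*b^3/4 + 33*sqrt(2)*b^3 + 239*sqrt(2)*b^2/8 + 43*b^2 + 51*sqrt(2)*b/4 + 145*b/4 - 9*sqrt(2)/8 + 21/2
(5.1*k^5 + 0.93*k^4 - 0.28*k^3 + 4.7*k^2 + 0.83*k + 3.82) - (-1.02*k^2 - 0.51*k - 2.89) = 5.1*k^5 + 0.93*k^4 - 0.28*k^3 + 5.72*k^2 + 1.34*k + 6.71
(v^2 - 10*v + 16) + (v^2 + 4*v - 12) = 2*v^2 - 6*v + 4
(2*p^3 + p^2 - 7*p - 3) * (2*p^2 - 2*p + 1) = 4*p^5 - 2*p^4 - 14*p^3 + 9*p^2 - p - 3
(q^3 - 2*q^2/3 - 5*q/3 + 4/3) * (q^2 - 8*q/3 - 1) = q^5 - 10*q^4/3 - 8*q^3/9 + 58*q^2/9 - 17*q/9 - 4/3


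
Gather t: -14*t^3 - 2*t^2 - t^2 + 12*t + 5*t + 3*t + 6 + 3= -14*t^3 - 3*t^2 + 20*t + 9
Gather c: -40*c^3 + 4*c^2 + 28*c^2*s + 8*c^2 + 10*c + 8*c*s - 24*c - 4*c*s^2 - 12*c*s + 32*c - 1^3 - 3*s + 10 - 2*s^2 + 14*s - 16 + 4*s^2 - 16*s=-40*c^3 + c^2*(28*s + 12) + c*(-4*s^2 - 4*s + 18) + 2*s^2 - 5*s - 7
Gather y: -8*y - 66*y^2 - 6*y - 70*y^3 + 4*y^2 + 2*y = -70*y^3 - 62*y^2 - 12*y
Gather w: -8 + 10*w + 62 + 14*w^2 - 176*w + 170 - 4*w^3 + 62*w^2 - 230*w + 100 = -4*w^3 + 76*w^2 - 396*w + 324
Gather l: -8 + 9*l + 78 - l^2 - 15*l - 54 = -l^2 - 6*l + 16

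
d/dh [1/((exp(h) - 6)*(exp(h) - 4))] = 2*(5 - exp(h))*exp(h)/(exp(4*h) - 20*exp(3*h) + 148*exp(2*h) - 480*exp(h) + 576)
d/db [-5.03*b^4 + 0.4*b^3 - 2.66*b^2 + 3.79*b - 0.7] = -20.12*b^3 + 1.2*b^2 - 5.32*b + 3.79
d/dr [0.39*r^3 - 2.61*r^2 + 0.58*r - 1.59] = 1.17*r^2 - 5.22*r + 0.58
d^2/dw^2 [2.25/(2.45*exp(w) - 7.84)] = (13.505625*exp(w) + 43.218)*exp(w)/(2.45*exp(w) - 7.84)^3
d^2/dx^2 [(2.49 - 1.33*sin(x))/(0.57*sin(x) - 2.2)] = (0.858819*sin(x)^2 + 3.31474*sin(x) - 1.717638)/(0.185193*sin(x)^3 - 2.14434*sin(x)^2 + 8.2764*sin(x) - 10.648)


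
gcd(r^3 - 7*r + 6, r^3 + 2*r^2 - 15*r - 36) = r + 3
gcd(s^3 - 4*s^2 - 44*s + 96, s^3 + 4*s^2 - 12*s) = s^2 + 4*s - 12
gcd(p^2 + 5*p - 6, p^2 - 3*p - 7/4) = 1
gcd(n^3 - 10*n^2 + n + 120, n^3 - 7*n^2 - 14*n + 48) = n^2 - 5*n - 24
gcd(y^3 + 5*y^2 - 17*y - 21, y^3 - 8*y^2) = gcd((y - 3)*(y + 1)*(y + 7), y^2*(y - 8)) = 1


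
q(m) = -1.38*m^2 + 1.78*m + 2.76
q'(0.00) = 1.78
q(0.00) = 2.76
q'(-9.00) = 26.62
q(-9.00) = -125.04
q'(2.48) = -5.06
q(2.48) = -1.31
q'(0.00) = 1.78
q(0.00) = 2.76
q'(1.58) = -2.58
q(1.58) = 2.13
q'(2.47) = -5.04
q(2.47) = -1.26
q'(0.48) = 0.46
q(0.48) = 3.30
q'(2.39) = -4.82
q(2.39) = -0.87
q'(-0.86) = 4.15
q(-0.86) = 0.21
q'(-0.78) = 3.93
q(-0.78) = 0.53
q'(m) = 1.78 - 2.76*m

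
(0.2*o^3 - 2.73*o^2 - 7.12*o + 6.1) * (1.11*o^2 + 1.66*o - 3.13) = 0.222*o^5 - 2.6983*o^4 - 13.061*o^3 + 3.4967*o^2 + 32.4116*o - 19.093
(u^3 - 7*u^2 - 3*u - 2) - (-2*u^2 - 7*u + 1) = u^3 - 5*u^2 + 4*u - 3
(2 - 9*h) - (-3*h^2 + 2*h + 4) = 3*h^2 - 11*h - 2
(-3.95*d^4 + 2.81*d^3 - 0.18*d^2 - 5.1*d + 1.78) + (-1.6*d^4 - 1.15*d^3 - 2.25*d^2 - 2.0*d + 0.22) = -5.55*d^4 + 1.66*d^3 - 2.43*d^2 - 7.1*d + 2.0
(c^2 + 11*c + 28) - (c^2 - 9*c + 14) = 20*c + 14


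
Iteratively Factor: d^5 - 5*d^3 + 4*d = (d - 2)*(d^4 + 2*d^3 - d^2 - 2*d) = (d - 2)*(d + 2)*(d^3 - d) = (d - 2)*(d + 1)*(d + 2)*(d^2 - d) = (d - 2)*(d - 1)*(d + 1)*(d + 2)*(d)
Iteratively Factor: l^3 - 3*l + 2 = (l - 1)*(l^2 + l - 2) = (l - 1)*(l + 2)*(l - 1)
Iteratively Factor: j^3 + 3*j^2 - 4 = (j + 2)*(j^2 + j - 2) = (j - 1)*(j + 2)*(j + 2)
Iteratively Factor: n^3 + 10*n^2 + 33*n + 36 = (n + 3)*(n^2 + 7*n + 12) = (n + 3)^2*(n + 4)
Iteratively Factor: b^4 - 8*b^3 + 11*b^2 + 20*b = (b - 4)*(b^3 - 4*b^2 - 5*b) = (b - 5)*(b - 4)*(b^2 + b) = (b - 5)*(b - 4)*(b + 1)*(b)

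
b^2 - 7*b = b*(b - 7)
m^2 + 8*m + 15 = (m + 3)*(m + 5)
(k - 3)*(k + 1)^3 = k^4 - 6*k^2 - 8*k - 3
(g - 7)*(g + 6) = g^2 - g - 42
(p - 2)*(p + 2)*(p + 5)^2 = p^4 + 10*p^3 + 21*p^2 - 40*p - 100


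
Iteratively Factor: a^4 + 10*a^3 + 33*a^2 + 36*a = (a + 3)*(a^3 + 7*a^2 + 12*a) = (a + 3)^2*(a^2 + 4*a) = (a + 3)^2*(a + 4)*(a)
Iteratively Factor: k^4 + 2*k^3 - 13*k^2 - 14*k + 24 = (k - 3)*(k^3 + 5*k^2 + 2*k - 8) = (k - 3)*(k - 1)*(k^2 + 6*k + 8) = (k - 3)*(k - 1)*(k + 4)*(k + 2)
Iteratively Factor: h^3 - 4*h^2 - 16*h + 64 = (h - 4)*(h^2 - 16) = (h - 4)*(h + 4)*(h - 4)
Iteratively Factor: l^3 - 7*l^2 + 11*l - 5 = (l - 1)*(l^2 - 6*l + 5) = (l - 1)^2*(l - 5)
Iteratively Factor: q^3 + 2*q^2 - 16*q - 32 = (q + 2)*(q^2 - 16) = (q + 2)*(q + 4)*(q - 4)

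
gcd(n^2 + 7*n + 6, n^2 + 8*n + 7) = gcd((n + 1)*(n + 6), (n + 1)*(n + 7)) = n + 1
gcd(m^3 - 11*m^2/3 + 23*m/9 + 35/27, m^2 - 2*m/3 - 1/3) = m + 1/3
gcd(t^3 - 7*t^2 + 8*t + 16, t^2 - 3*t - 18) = 1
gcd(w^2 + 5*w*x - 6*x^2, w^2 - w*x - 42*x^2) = w + 6*x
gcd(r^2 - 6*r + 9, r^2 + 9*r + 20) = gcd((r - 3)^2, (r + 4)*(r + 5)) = 1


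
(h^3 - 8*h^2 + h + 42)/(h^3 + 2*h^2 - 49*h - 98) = (h - 3)/(h + 7)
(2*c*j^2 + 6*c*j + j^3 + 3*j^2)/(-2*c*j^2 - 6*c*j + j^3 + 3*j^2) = (-2*c - j)/(2*c - j)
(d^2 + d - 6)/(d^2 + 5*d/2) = 2*(d^2 + d - 6)/(d*(2*d + 5))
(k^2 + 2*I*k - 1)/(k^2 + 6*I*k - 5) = (k + I)/(k + 5*I)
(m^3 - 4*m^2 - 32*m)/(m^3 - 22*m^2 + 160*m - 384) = m*(m + 4)/(m^2 - 14*m + 48)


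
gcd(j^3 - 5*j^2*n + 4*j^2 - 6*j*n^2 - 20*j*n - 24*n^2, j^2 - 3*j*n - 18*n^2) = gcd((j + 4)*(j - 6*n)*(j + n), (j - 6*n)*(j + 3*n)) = j - 6*n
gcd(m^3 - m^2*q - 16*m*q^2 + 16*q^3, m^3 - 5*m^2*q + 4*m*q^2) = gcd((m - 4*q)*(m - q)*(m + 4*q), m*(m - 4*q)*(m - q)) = m^2 - 5*m*q + 4*q^2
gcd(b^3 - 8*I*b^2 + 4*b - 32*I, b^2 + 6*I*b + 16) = b - 2*I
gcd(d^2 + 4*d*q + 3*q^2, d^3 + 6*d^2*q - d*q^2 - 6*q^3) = d + q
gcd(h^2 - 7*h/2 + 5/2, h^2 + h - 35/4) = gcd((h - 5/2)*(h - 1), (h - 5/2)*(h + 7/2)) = h - 5/2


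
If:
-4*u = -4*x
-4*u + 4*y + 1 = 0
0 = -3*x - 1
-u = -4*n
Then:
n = -1/12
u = -1/3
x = -1/3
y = -7/12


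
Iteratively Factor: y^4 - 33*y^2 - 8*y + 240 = (y + 4)*(y^3 - 4*y^2 - 17*y + 60) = (y - 5)*(y + 4)*(y^2 + y - 12) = (y - 5)*(y + 4)^2*(y - 3)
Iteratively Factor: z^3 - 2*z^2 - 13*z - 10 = (z + 2)*(z^2 - 4*z - 5) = (z + 1)*(z + 2)*(z - 5)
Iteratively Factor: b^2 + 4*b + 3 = (b + 3)*(b + 1)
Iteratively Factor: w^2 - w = (w - 1)*(w)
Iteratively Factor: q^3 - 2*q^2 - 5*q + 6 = (q - 3)*(q^2 + q - 2) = (q - 3)*(q - 1)*(q + 2)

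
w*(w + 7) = w^2 + 7*w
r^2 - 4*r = r*(r - 4)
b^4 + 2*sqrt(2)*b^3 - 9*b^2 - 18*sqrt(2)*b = b*(b - 3)*(b + 3)*(b + 2*sqrt(2))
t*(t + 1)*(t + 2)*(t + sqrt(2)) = t^4 + sqrt(2)*t^3 + 3*t^3 + 2*t^2 + 3*sqrt(2)*t^2 + 2*sqrt(2)*t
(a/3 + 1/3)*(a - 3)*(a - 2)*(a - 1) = a^4/3 - 5*a^3/3 + 5*a^2/3 + 5*a/3 - 2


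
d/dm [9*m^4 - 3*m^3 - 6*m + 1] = 36*m^3 - 9*m^2 - 6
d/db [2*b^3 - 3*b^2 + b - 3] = 6*b^2 - 6*b + 1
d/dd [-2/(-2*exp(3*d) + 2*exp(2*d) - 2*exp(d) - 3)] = (-12*exp(2*d) + 8*exp(d) - 4)*exp(d)/(2*exp(3*d) - 2*exp(2*d) + 2*exp(d) + 3)^2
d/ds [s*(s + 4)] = 2*s + 4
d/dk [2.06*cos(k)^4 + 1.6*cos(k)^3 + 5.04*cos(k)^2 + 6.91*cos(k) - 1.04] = -(8.24*cos(k)^3 + 4.8*cos(k)^2 + 10.08*cos(k) + 6.91)*sin(k)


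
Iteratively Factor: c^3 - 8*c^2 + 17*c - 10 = (c - 2)*(c^2 - 6*c + 5) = (c - 2)*(c - 1)*(c - 5)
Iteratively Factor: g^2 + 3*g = (g + 3)*(g)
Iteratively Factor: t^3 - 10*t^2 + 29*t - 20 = (t - 1)*(t^2 - 9*t + 20) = (t - 5)*(t - 1)*(t - 4)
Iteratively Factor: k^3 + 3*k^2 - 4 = (k - 1)*(k^2 + 4*k + 4) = (k - 1)*(k + 2)*(k + 2)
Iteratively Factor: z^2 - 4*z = (z - 4)*(z)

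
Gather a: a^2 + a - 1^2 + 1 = a^2 + a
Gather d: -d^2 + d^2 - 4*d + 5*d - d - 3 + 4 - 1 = 0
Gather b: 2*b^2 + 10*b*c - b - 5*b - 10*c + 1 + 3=2*b^2 + b*(10*c - 6) - 10*c + 4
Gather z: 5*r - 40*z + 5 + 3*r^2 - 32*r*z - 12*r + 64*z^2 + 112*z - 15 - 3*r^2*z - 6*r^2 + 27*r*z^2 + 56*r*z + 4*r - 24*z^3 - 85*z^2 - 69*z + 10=-3*r^2 - 3*r - 24*z^3 + z^2*(27*r - 21) + z*(-3*r^2 + 24*r + 3)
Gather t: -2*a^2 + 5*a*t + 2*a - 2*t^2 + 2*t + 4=-2*a^2 + 2*a - 2*t^2 + t*(5*a + 2) + 4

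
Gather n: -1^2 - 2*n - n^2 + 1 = -n^2 - 2*n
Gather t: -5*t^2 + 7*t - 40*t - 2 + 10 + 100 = -5*t^2 - 33*t + 108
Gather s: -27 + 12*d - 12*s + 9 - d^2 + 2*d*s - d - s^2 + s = -d^2 + 11*d - s^2 + s*(2*d - 11) - 18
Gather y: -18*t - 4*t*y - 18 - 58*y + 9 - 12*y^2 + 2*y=-18*t - 12*y^2 + y*(-4*t - 56) - 9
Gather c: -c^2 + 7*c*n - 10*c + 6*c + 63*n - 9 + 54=-c^2 + c*(7*n - 4) + 63*n + 45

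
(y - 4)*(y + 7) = y^2 + 3*y - 28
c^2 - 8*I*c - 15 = (c - 5*I)*(c - 3*I)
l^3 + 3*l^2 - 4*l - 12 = (l - 2)*(l + 2)*(l + 3)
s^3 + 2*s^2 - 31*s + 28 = (s - 4)*(s - 1)*(s + 7)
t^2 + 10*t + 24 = (t + 4)*(t + 6)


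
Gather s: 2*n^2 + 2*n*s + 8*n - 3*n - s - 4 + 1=2*n^2 + 5*n + s*(2*n - 1) - 3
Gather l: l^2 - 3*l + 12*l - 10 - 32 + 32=l^2 + 9*l - 10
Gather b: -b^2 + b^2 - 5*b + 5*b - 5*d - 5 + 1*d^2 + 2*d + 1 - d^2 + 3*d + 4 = 0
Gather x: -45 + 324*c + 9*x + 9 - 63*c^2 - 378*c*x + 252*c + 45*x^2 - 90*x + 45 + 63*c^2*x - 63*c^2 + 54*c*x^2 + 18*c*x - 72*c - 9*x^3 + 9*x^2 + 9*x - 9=-126*c^2 + 504*c - 9*x^3 + x^2*(54*c + 54) + x*(63*c^2 - 360*c - 72)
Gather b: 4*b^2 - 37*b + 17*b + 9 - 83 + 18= 4*b^2 - 20*b - 56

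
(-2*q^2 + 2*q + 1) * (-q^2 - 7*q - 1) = 2*q^4 + 12*q^3 - 13*q^2 - 9*q - 1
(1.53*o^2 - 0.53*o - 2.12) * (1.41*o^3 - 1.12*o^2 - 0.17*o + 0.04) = 2.1573*o^5 - 2.4609*o^4 - 2.6557*o^3 + 2.5257*o^2 + 0.3392*o - 0.0848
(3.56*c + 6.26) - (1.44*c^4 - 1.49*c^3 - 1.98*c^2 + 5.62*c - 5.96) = -1.44*c^4 + 1.49*c^3 + 1.98*c^2 - 2.06*c + 12.22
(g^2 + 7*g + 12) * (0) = 0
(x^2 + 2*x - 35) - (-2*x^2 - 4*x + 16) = 3*x^2 + 6*x - 51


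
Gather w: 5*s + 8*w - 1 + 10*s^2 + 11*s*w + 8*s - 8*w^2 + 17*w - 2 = 10*s^2 + 13*s - 8*w^2 + w*(11*s + 25) - 3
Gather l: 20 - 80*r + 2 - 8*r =22 - 88*r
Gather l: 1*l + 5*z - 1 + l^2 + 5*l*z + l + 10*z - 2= l^2 + l*(5*z + 2) + 15*z - 3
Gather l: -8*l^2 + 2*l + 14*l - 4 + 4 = -8*l^2 + 16*l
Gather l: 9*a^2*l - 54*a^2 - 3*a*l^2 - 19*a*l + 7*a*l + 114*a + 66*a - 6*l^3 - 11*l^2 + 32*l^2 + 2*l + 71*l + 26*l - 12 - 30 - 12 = -54*a^2 + 180*a - 6*l^3 + l^2*(21 - 3*a) + l*(9*a^2 - 12*a + 99) - 54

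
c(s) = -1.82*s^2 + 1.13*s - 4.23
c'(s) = 1.13 - 3.64*s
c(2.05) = -9.56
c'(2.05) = -6.33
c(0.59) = -4.20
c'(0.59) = -1.02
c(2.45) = -12.39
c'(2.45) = -7.79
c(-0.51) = -5.28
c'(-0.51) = 2.99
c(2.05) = -9.56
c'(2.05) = -6.33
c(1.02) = -4.97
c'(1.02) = -2.58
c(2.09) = -9.82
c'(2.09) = -6.48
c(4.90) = -42.39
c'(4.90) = -16.71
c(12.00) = -252.75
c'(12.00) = -42.55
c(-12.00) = -279.87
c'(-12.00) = 44.81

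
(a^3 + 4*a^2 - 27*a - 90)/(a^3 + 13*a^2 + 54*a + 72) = (a - 5)/(a + 4)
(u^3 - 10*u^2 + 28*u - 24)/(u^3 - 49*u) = (u^3 - 10*u^2 + 28*u - 24)/(u*(u^2 - 49))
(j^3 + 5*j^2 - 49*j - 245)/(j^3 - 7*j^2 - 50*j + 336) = (j^2 - 2*j - 35)/(j^2 - 14*j + 48)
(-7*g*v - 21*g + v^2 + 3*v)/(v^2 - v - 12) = (-7*g + v)/(v - 4)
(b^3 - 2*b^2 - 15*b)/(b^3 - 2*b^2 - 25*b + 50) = b*(b + 3)/(b^2 + 3*b - 10)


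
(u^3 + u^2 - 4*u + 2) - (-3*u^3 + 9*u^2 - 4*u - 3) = 4*u^3 - 8*u^2 + 5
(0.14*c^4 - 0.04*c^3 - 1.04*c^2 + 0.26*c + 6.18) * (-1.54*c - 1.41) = -0.2156*c^5 - 0.1358*c^4 + 1.658*c^3 + 1.066*c^2 - 9.8838*c - 8.7138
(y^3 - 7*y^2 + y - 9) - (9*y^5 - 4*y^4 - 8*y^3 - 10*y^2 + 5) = -9*y^5 + 4*y^4 + 9*y^3 + 3*y^2 + y - 14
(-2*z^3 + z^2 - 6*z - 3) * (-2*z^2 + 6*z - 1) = 4*z^5 - 14*z^4 + 20*z^3 - 31*z^2 - 12*z + 3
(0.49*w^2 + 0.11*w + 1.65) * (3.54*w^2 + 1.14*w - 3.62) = 1.7346*w^4 + 0.948*w^3 + 4.1926*w^2 + 1.4828*w - 5.973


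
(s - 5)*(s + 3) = s^2 - 2*s - 15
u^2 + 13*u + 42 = (u + 6)*(u + 7)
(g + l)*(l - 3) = g*l - 3*g + l^2 - 3*l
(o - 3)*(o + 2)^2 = o^3 + o^2 - 8*o - 12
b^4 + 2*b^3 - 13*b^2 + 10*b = b*(b - 2)*(b - 1)*(b + 5)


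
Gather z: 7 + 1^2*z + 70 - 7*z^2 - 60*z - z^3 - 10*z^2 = -z^3 - 17*z^2 - 59*z + 77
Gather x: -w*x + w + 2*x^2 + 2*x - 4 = w + 2*x^2 + x*(2 - w) - 4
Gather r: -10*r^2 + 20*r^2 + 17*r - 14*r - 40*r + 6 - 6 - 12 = 10*r^2 - 37*r - 12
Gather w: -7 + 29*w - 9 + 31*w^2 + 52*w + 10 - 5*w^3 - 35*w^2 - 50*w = -5*w^3 - 4*w^2 + 31*w - 6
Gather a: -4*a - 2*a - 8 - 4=-6*a - 12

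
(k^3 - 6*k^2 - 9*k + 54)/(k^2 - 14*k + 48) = (k^2 - 9)/(k - 8)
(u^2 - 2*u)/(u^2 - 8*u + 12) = u/(u - 6)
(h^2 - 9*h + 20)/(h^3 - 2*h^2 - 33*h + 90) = (h - 4)/(h^2 + 3*h - 18)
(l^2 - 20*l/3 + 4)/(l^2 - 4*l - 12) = (l - 2/3)/(l + 2)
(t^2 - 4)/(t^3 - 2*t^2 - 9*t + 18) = (t + 2)/(t^2 - 9)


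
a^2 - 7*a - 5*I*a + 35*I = (a - 7)*(a - 5*I)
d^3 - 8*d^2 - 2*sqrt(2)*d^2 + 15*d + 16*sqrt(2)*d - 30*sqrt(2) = (d - 5)*(d - 3)*(d - 2*sqrt(2))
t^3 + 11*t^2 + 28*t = t*(t + 4)*(t + 7)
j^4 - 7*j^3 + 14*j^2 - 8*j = j*(j - 4)*(j - 2)*(j - 1)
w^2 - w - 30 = (w - 6)*(w + 5)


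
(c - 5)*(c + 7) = c^2 + 2*c - 35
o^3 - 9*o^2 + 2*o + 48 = (o - 8)*(o - 3)*(o + 2)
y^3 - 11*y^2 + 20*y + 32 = (y - 8)*(y - 4)*(y + 1)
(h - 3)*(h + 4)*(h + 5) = h^3 + 6*h^2 - 7*h - 60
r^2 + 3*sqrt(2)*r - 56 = (r - 4*sqrt(2))*(r + 7*sqrt(2))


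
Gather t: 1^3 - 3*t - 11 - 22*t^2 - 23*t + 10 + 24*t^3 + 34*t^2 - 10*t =24*t^3 + 12*t^2 - 36*t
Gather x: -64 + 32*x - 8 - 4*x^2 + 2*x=-4*x^2 + 34*x - 72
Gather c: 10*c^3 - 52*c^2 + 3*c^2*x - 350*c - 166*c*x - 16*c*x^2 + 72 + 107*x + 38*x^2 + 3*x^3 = 10*c^3 + c^2*(3*x - 52) + c*(-16*x^2 - 166*x - 350) + 3*x^3 + 38*x^2 + 107*x + 72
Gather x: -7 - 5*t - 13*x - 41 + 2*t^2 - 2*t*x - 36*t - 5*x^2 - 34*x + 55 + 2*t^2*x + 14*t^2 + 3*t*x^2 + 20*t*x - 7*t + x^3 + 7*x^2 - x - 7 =16*t^2 - 48*t + x^3 + x^2*(3*t + 2) + x*(2*t^2 + 18*t - 48)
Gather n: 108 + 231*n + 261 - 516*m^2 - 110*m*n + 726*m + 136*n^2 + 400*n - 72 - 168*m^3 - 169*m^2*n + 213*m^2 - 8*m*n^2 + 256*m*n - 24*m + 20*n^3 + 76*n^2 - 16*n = -168*m^3 - 303*m^2 + 702*m + 20*n^3 + n^2*(212 - 8*m) + n*(-169*m^2 + 146*m + 615) + 297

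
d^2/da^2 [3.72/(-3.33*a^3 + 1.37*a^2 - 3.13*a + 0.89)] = ((74.3256*a - 10.1928)*(3.33*a^3 - 1.37*a^2 + 3.13*a - 0.89) - 3.72*(9.99*a^2 - 2.74*a + 3.13)*(19.98*a^2 - 5.48*a + 6.26))/(3.33*a^3 - 1.37*a^2 + 3.13*a - 0.89)^3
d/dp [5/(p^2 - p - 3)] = 5*(1 - 2*p)/(-p^2 + p + 3)^2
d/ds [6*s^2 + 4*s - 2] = 12*s + 4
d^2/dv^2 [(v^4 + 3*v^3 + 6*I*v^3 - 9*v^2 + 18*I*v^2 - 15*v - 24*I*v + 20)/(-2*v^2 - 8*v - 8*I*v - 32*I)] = (-v^3 - 12*I*v^2 + 48*v + 3 + 76*I)/(v^3 + 12*I*v^2 - 48*v - 64*I)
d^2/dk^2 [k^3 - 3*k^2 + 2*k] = 6*k - 6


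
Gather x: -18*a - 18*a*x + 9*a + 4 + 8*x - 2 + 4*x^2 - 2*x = -9*a + 4*x^2 + x*(6 - 18*a) + 2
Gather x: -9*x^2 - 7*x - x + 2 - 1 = -9*x^2 - 8*x + 1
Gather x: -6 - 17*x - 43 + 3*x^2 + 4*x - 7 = 3*x^2 - 13*x - 56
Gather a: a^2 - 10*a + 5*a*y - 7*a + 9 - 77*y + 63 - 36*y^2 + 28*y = a^2 + a*(5*y - 17) - 36*y^2 - 49*y + 72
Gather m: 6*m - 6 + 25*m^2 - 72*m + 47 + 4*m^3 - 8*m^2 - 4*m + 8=4*m^3 + 17*m^2 - 70*m + 49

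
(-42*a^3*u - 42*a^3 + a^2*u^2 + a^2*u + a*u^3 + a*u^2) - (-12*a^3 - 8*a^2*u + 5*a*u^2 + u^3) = -42*a^3*u - 30*a^3 + a^2*u^2 + 9*a^2*u + a*u^3 - 4*a*u^2 - u^3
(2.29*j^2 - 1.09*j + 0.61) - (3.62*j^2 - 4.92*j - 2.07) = -1.33*j^2 + 3.83*j + 2.68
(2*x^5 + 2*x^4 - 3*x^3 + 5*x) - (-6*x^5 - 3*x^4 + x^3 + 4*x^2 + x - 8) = 8*x^5 + 5*x^4 - 4*x^3 - 4*x^2 + 4*x + 8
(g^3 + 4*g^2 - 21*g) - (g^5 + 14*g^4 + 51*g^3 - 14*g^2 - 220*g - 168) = -g^5 - 14*g^4 - 50*g^3 + 18*g^2 + 199*g + 168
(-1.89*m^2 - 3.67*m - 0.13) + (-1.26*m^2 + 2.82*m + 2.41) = -3.15*m^2 - 0.85*m + 2.28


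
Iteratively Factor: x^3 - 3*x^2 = (x - 3)*(x^2) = x*(x - 3)*(x)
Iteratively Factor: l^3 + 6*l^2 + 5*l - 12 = (l + 4)*(l^2 + 2*l - 3) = (l - 1)*(l + 4)*(l + 3)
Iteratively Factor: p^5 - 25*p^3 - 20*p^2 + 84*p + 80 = (p - 5)*(p^4 + 5*p^3 - 20*p - 16) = (p - 5)*(p - 2)*(p^3 + 7*p^2 + 14*p + 8) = (p - 5)*(p - 2)*(p + 2)*(p^2 + 5*p + 4) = (p - 5)*(p - 2)*(p + 2)*(p + 4)*(p + 1)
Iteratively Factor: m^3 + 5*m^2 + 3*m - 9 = (m + 3)*(m^2 + 2*m - 3) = (m + 3)^2*(m - 1)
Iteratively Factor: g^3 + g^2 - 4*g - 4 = (g + 1)*(g^2 - 4) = (g + 1)*(g + 2)*(g - 2)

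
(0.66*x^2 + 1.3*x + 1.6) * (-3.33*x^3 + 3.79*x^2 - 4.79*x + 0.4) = -2.1978*x^5 - 1.8276*x^4 - 3.5624*x^3 + 0.101*x^2 - 7.144*x + 0.64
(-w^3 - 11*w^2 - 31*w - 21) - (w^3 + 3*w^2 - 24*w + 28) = -2*w^3 - 14*w^2 - 7*w - 49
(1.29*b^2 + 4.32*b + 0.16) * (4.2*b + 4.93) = 5.418*b^3 + 24.5037*b^2 + 21.9696*b + 0.7888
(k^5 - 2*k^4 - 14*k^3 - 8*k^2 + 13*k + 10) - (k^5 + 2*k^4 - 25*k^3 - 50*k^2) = -4*k^4 + 11*k^3 + 42*k^2 + 13*k + 10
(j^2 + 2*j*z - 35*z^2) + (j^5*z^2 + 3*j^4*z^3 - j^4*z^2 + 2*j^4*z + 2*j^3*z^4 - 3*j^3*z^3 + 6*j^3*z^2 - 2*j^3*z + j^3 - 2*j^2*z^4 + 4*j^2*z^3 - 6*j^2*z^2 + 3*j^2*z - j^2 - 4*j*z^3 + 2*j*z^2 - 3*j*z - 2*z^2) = j^5*z^2 + 3*j^4*z^3 - j^4*z^2 + 2*j^4*z + 2*j^3*z^4 - 3*j^3*z^3 + 6*j^3*z^2 - 2*j^3*z + j^3 - 2*j^2*z^4 + 4*j^2*z^3 - 6*j^2*z^2 + 3*j^2*z - 4*j*z^3 + 2*j*z^2 - j*z - 37*z^2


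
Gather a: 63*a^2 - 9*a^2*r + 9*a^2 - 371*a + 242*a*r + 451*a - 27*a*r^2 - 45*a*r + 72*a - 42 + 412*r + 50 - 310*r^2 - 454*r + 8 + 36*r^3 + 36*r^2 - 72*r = a^2*(72 - 9*r) + a*(-27*r^2 + 197*r + 152) + 36*r^3 - 274*r^2 - 114*r + 16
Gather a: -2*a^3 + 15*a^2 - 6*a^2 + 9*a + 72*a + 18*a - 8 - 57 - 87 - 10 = -2*a^3 + 9*a^2 + 99*a - 162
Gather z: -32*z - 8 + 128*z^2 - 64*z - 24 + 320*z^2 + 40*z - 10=448*z^2 - 56*z - 42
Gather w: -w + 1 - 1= -w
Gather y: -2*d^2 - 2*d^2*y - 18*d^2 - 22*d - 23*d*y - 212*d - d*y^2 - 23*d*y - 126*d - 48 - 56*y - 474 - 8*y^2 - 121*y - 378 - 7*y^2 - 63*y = -20*d^2 - 360*d + y^2*(-d - 15) + y*(-2*d^2 - 46*d - 240) - 900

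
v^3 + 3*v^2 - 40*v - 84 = (v - 6)*(v + 2)*(v + 7)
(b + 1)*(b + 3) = b^2 + 4*b + 3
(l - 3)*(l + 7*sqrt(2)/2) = l^2 - 3*l + 7*sqrt(2)*l/2 - 21*sqrt(2)/2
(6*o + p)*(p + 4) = 6*o*p + 24*o + p^2 + 4*p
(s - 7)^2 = s^2 - 14*s + 49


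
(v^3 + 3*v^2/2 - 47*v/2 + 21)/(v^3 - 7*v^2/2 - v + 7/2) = (v + 6)/(v + 1)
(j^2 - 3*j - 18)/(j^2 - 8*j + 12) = (j + 3)/(j - 2)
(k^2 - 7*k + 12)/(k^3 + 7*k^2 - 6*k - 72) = (k - 4)/(k^2 + 10*k + 24)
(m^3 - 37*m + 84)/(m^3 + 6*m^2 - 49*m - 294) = (m^2 - 7*m + 12)/(m^2 - m - 42)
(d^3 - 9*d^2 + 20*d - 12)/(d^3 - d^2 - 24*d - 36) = (d^2 - 3*d + 2)/(d^2 + 5*d + 6)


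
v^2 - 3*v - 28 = (v - 7)*(v + 4)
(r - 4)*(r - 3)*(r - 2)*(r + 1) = r^4 - 8*r^3 + 17*r^2 + 2*r - 24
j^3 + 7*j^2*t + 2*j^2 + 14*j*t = j*(j + 2)*(j + 7*t)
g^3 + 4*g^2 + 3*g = g*(g + 1)*(g + 3)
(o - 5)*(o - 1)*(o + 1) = o^3 - 5*o^2 - o + 5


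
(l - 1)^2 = l^2 - 2*l + 1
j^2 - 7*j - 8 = (j - 8)*(j + 1)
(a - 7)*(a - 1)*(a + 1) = a^3 - 7*a^2 - a + 7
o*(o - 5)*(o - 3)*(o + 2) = o^4 - 6*o^3 - o^2 + 30*o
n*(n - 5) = n^2 - 5*n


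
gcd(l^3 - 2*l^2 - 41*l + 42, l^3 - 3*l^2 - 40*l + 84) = l^2 - l - 42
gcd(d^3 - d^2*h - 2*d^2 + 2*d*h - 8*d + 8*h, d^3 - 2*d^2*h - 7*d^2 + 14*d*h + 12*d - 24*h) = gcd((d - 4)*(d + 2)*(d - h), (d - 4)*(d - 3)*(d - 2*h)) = d - 4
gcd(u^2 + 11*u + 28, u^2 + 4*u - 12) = 1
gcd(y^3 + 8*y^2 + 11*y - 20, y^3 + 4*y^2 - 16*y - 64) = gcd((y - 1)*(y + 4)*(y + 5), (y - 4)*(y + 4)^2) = y + 4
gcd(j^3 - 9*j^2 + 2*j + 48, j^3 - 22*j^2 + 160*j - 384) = j - 8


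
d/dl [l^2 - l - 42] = 2*l - 1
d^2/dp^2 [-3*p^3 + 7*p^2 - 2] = 14 - 18*p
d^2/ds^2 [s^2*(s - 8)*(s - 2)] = 12*s^2 - 60*s + 32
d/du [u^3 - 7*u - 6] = 3*u^2 - 7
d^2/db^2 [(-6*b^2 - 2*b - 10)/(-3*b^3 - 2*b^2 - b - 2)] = 4*(27*b^6 + 27*b^5 + 261*b^4 + 109*b^3 + 33*b^2 - 72*b - 5)/(27*b^9 + 54*b^8 + 63*b^7 + 98*b^6 + 93*b^5 + 66*b^4 + 61*b^3 + 30*b^2 + 12*b + 8)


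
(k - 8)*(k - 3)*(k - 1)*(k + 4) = k^4 - 8*k^3 - 13*k^2 + 116*k - 96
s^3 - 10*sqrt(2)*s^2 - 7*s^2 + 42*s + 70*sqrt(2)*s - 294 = (s - 7)*(s - 7*sqrt(2))*(s - 3*sqrt(2))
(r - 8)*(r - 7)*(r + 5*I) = r^3 - 15*r^2 + 5*I*r^2 + 56*r - 75*I*r + 280*I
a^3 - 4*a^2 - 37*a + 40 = (a - 8)*(a - 1)*(a + 5)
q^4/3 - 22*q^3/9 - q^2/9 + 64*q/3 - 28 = (q/3 + 1)*(q - 6)*(q - 7/3)*(q - 2)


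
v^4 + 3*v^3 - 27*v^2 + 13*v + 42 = (v - 3)*(v - 2)*(v + 1)*(v + 7)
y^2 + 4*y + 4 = (y + 2)^2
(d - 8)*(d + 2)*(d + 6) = d^3 - 52*d - 96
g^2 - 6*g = g*(g - 6)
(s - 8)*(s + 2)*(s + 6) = s^3 - 52*s - 96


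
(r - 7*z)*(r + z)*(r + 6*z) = r^3 - 43*r*z^2 - 42*z^3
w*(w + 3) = w^2 + 3*w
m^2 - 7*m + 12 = (m - 4)*(m - 3)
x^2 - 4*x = x*(x - 4)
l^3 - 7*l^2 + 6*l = l*(l - 6)*(l - 1)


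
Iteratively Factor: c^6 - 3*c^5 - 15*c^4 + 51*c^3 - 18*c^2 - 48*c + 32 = (c + 1)*(c^5 - 4*c^4 - 11*c^3 + 62*c^2 - 80*c + 32) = (c - 1)*(c + 1)*(c^4 - 3*c^3 - 14*c^2 + 48*c - 32) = (c - 1)*(c + 1)*(c + 4)*(c^3 - 7*c^2 + 14*c - 8) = (c - 2)*(c - 1)*(c + 1)*(c + 4)*(c^2 - 5*c + 4) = (c - 4)*(c - 2)*(c - 1)*(c + 1)*(c + 4)*(c - 1)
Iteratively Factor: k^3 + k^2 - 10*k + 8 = (k + 4)*(k^2 - 3*k + 2) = (k - 1)*(k + 4)*(k - 2)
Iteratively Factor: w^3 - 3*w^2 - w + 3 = (w + 1)*(w^2 - 4*w + 3) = (w - 3)*(w + 1)*(w - 1)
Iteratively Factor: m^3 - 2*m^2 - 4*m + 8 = (m + 2)*(m^2 - 4*m + 4) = (m - 2)*(m + 2)*(m - 2)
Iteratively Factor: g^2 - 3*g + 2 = (g - 1)*(g - 2)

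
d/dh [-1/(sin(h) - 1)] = cos(h)/(sin(h) - 1)^2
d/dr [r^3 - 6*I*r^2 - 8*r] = 3*r^2 - 12*I*r - 8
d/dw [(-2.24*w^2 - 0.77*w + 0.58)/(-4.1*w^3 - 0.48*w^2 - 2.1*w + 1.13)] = (-9.184*w^4 - 6.314*w^3 + 11.4684*w^2 - 4.5056*w + 0.3479)/(16.81*w^6 + 3.936*w^5 + 17.4504*w^4 - 7.25*w^3 + 3.3252*w^2 - 4.746*w + 1.2769)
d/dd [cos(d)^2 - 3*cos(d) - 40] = (3 - 2*cos(d))*sin(d)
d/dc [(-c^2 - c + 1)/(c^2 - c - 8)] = (2*c^2 + 14*c + 9)/(c^4 - 2*c^3 - 15*c^2 + 16*c + 64)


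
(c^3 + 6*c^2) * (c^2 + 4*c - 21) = c^5 + 10*c^4 + 3*c^3 - 126*c^2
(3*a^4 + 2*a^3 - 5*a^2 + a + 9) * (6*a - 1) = 18*a^5 + 9*a^4 - 32*a^3 + 11*a^2 + 53*a - 9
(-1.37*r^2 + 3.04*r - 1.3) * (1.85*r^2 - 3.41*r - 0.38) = -2.5345*r^4 + 10.2957*r^3 - 12.2508*r^2 + 3.2778*r + 0.494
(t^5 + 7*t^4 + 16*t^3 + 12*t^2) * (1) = t^5 + 7*t^4 + 16*t^3 + 12*t^2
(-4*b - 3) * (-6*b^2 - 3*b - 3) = 24*b^3 + 30*b^2 + 21*b + 9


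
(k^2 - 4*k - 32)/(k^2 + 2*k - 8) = (k - 8)/(k - 2)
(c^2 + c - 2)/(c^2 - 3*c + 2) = (c + 2)/(c - 2)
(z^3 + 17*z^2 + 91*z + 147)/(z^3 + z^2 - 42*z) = (z^2 + 10*z + 21)/(z*(z - 6))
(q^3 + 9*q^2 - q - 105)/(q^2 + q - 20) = (q^2 + 4*q - 21)/(q - 4)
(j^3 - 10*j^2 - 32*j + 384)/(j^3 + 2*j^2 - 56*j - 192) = (j - 8)/(j + 4)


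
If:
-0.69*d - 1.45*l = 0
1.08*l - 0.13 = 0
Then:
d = -0.25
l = 0.12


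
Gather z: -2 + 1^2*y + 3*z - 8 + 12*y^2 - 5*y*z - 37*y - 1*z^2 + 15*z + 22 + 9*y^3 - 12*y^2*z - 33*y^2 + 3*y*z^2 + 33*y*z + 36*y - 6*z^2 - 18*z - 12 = 9*y^3 - 21*y^2 + z^2*(3*y - 7) + z*(-12*y^2 + 28*y)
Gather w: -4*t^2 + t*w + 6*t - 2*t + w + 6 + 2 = -4*t^2 + 4*t + w*(t + 1) + 8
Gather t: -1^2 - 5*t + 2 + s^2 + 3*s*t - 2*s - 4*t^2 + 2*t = s^2 - 2*s - 4*t^2 + t*(3*s - 3) + 1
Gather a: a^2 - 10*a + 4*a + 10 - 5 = a^2 - 6*a + 5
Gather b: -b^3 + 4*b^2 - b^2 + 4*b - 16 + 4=-b^3 + 3*b^2 + 4*b - 12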